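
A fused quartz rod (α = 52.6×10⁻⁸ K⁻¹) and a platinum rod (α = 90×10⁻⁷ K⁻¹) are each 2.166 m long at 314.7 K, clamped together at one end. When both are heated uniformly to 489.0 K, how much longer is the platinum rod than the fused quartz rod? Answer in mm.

3.20 mm

ΔT = 174.3 K
fused quartz: ΔL = 52.6×10⁻⁸ × 2.166 m × 174.3 = 1.9858×10⁻⁴ m = 0.19858 mm
platinum: ΔL = 90×10⁻⁷ × 2.166 m × 174.3 = 3.3978×10⁻³ m = 3.3978 mm
difference = 3.3978 − 0.19858 = 3.19922 mm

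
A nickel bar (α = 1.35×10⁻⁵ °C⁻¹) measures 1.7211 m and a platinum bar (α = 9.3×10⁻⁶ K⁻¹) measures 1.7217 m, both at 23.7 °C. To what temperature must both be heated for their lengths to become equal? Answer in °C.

Equal length when α₁L₁ΔT − α₂L₂ΔT = L₂ − L₁ = 6.00×10⁻⁴ m
α₁L₁ = 2.323485×10⁻⁵, α₂L₂ = 1.601181×10⁻⁵ → Δ(αL) = 7.22304×10⁻⁶ m/K
ΔT = 6.00×10⁻⁴ / 7.22304×10⁻⁶ = 83.068 K, so T = 23.7 + 83.068 = 106.768 °C

T = 106.8 °C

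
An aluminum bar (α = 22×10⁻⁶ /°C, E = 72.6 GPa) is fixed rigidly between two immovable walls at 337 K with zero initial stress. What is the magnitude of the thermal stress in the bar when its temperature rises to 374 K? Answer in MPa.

Fully constrained: the free strain ε = αΔT is blocked, so σ = Eε = EαΔT.
|ΔT| = 37 K
σ = 72.6×10⁹ × 22×10⁻⁶ × 37 = 5.91×10⁷ Pa

σ = 59.1 MPa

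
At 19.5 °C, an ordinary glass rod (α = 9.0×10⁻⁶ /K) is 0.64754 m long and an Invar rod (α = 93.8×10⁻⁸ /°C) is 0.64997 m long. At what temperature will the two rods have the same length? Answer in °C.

T = 485.2 °C

Equal length when α₁L₁ΔT − α₂L₂ΔT = L₂ − L₁ = 2.43×10⁻³ m
α₁L₁ = 5.82786×10⁻⁶, α₂L₂ = 6.0967186×10⁻⁷ → Δ(αL) = 5.21818814×10⁻⁶ m/K
ΔT = 2.43×10⁻³ / 5.21818814×10⁻⁶ = 465.679 K, so T = 19.5 + 465.679 = 485.179 °C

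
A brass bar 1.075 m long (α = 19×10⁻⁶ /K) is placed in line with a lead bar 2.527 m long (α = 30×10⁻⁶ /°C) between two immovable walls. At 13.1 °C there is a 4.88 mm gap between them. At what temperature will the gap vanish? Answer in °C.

T = 63.8 °C

Gap closes when ΔL₁ + ΔL₂ = 4.88 mm = 4.88×10⁻³ m
(α₁L₁ + α₂L₂)ΔT = g
α₁L₁ + α₂L₂ = 19×10⁻⁶×1.075 + 30×10⁻⁶×2.527 = 9.6235×10⁻⁵ m/K
ΔT = 4.88×10⁻³ / 9.6235×10⁻⁵ = 50.709 K
T = 13.1 + 50.709 = 63.809 °C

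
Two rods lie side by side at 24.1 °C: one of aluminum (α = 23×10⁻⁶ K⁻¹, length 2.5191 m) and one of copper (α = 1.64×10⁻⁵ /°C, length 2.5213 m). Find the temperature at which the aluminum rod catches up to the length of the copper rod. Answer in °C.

T = 156.7 °C

L₁(1 + α₁ΔT) = L₂(1 + α₂ΔT) ⇒ ΔT = (L₂ − L₁)/(α₁L₁ − α₂L₂)
L₂ − L₁ = 2.5213 − 2.5191 = 2.20×10⁻³ m
α₁L₁ − α₂L₂ = 23×10⁻⁶×2.5191 − 1.64×10⁻⁵×2.5213 = 1.658998×10⁻⁵ m/K
ΔT = 2.20×10⁻³ / 1.658998×10⁻⁵ = 132.610 K
T = 24.1 + 132.610 = 156.710 °C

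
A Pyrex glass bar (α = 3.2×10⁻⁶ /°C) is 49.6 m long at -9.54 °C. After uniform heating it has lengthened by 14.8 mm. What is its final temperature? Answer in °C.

T = 83.7 °C

ΔL = αL₀ΔT ⇒ ΔT = ΔL / (αL₀)
ΔT = 14.8×10⁻³ m / (3.2×10⁻⁶ × 49.6 m) = 93.246 K
T = -9.54 + 93.246 = 83.706 °C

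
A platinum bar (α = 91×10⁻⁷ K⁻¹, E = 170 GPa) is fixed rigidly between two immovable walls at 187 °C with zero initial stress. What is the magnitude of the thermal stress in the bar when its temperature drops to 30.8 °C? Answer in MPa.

σ = 242 MPa

Fully constrained: the free strain ε = αΔT is blocked, so σ = Eε = EαΔT.
|ΔT| = 156.2 K
σ = 170×10⁹ × 91×10⁻⁷ × 156.2 = 2.42×10⁸ Pa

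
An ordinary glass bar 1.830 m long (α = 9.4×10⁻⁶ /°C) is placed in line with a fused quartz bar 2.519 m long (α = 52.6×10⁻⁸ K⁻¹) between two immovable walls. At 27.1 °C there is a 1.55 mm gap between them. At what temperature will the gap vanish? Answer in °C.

Gap closes when ΔL₁ + ΔL₂ = 1.55 mm = 1.55×10⁻³ m
(α₁L₁ + α₂L₂)ΔT = g
α₁L₁ + α₂L₂ = 9.4×10⁻⁶×1.830 + 52.6×10⁻⁸×2.519 = 1.8526994×10⁻⁵ m/K
ΔT = 1.55×10⁻³ / 1.8526994×10⁻⁵ = 83.66 K
T = 27.1 + 83.66 = 110.76 °C

T = 111 °C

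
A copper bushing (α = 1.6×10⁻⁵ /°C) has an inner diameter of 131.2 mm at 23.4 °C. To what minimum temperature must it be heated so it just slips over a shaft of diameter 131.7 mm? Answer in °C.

Required Δd = 131.7 − 131.2 = 0.5 mm
Δd = αd₀ΔT ⇒ ΔT = Δd/(αd₀) = 0.5 / (1.6×10⁻⁵ × 131.2) = 238.19 K
T_min = 23.4 + 238.19 = 261.59 °C

T = 262 °C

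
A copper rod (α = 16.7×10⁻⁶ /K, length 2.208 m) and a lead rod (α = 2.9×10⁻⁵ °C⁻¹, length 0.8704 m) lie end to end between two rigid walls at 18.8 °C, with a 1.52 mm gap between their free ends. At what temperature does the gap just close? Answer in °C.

Gap closes when ΔL₁ + ΔL₂ = 1.52 mm = 1.52×10⁻³ m
(α₁L₁ + α₂L₂)ΔT = g
α₁L₁ + α₂L₂ = 16.7×10⁻⁶×2.208 + 2.9×10⁻⁵×0.8704 = 6.21152×10⁻⁵ m/K
ΔT = 1.52×10⁻³ / 6.21152×10⁻⁵ = 24.471 K
T = 18.8 + 24.471 = 43.271 °C

T = 43.3 °C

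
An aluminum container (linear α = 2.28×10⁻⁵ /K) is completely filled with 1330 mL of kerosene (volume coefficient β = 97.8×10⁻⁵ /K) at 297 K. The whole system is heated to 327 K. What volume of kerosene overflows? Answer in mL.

The container also expands: β_container ≈ 3α = 6.84×10⁻⁵ /K
Net overflow = V₀(β_liq − 3α_cont)ΔT
β − 3α = 9.78×10⁻⁴ − 6.84×10⁻⁵ = 9.096×10⁻⁴ /K; ΔT = 30 K
ΔV = 1330 × 9.096×10⁻⁴ × 30 = 36.3 mL

36.3 mL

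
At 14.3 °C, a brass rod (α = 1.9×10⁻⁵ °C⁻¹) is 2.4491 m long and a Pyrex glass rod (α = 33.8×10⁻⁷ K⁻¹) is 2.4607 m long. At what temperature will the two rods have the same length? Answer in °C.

T = 317.8 °C

Equal length when α₁L₁ΔT − α₂L₂ΔT = L₂ − L₁ = 1.16×10⁻² m
α₁L₁ = 4.65329×10⁻⁵, α₂L₂ = 8.317166×10⁻⁶ → Δ(αL) = 3.8215734×10⁻⁵ m/K
ΔT = 1.16×10⁻² / 3.8215734×10⁻⁵ = 303.540 K, so T = 14.3 + 303.540 = 317.840 °C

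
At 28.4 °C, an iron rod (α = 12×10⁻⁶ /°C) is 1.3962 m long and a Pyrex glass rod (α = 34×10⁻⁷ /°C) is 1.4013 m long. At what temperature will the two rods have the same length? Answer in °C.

Equal length when α₁L₁ΔT − α₂L₂ΔT = L₂ − L₁ = 5.10×10⁻³ m
α₁L₁ = 1.67544×10⁻⁵, α₂L₂ = 4.76442×10⁻⁶ → Δ(αL) = 1.198998×10⁻⁵ m/K
ΔT = 5.10×10⁻³ / 1.198998×10⁻⁵ = 425.355 K, so T = 28.4 + 425.355 = 453.755 °C

T = 453.8 °C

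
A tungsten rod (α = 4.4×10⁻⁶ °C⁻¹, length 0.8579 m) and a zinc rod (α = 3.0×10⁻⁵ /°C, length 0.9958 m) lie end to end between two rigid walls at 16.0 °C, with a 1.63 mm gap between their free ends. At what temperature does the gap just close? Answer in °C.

T = 64.4 °C

α₁L₁ = 3.77476×10⁻⁶ m/K, α₂L₂ = 2.9874×10⁻⁵ m/K → total 3.364876×10⁻⁵ m/K
ΔT = g/(α₁L₁+α₂L₂) = 1.63×10⁻³ / 3.364876×10⁻⁵ = 48.442 K
T = 16.0 + 48.442 = 64.442 °C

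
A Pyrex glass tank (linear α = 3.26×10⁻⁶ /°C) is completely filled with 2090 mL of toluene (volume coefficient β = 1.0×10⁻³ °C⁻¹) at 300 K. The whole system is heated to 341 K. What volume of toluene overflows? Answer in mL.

The tank also expands: β_container ≈ 3α = 9.78×10⁻⁶ /K
Net overflow = V₀(β_liq − 3α_cont)ΔT
β − 3α = 1.00×10⁻³ − 9.78×10⁻⁶ = 9.9022×10⁻⁴ /K; ΔT = 41 K
ΔV = 2090 × 9.9022×10⁻⁴ × 41 = 84.9 mL

84.9 mL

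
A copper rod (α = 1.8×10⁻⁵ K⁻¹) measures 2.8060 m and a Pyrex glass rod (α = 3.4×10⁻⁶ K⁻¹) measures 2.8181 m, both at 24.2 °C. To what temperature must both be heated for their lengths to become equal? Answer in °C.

T = 319.9 °C

Equal length when α₁L₁ΔT − α₂L₂ΔT = L₂ − L₁ = 1.21×10⁻² m
α₁L₁ = 5.0508×10⁻⁵, α₂L₂ = 9.58154×10⁻⁶ → Δ(αL) = 4.092646×10⁻⁵ m/K
ΔT = 1.21×10⁻² / 4.092646×10⁻⁵ = 295.652 K, so T = 24.2 + 295.652 = 319.852 °C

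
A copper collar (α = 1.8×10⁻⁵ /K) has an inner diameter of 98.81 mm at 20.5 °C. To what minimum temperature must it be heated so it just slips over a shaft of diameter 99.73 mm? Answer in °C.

Required Δd = 99.73 − 98.81 = 0.92 mm
Δd = αd₀ΔT ⇒ ΔT = Δd/(αd₀) = 0.92 / (1.8×10⁻⁵ × 98.81) = 517.27 K
T_min = 20.5 + 517.27 = 537.77 °C

T = 538 °C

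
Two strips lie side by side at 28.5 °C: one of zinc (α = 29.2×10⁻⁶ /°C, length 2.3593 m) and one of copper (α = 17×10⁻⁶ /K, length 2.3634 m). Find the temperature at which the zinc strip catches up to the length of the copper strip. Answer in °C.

T = 171.3 °C

Equal length when α₁L₁ΔT − α₂L₂ΔT = L₂ − L₁ = 4.10×10⁻³ m
α₁L₁ = 6.889156×10⁻⁵, α₂L₂ = 4.01778×10⁻⁵ → Δ(αL) = 2.871376×10⁻⁵ m/K
ΔT = 4.10×10⁻³ / 2.871376×10⁻⁵ = 142.789 K, so T = 28.5 + 142.789 = 171.289 °C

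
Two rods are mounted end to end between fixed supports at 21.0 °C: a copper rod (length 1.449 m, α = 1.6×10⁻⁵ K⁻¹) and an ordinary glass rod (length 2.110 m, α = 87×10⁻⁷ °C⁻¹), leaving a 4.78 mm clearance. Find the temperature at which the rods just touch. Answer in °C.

T = 136 °C

Gap closes when ΔL₁ + ΔL₂ = 4.78 mm = 4.78×10⁻³ m
(α₁L₁ + α₂L₂)ΔT = g
α₁L₁ + α₂L₂ = 1.6×10⁻⁵×1.449 + 87×10⁻⁷×2.110 = 4.1541×10⁻⁵ m/K
ΔT = 4.78×10⁻³ / 4.1541×10⁻⁵ = 115.07 K
T = 21.0 + 115.07 = 136.07 °C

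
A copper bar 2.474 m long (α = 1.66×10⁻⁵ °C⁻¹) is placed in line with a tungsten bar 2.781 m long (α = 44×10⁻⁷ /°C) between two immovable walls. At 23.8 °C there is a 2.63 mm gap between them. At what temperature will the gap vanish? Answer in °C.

α₁L₁ = 4.10684×10⁻⁵ m/K, α₂L₂ = 1.22364×10⁻⁵ m/K → total 5.33048×10⁻⁵ m/K
ΔT = g/(α₁L₁+α₂L₂) = 2.63×10⁻³ / 5.33048×10⁻⁵ = 49.339 K
T = 23.8 + 49.339 = 73.139 °C

T = 73.1 °C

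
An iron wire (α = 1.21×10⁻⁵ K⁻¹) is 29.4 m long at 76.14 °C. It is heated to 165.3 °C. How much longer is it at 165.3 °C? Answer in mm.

|ΔT| = |165.3 − 76.14| = 89.16 K
ΔL = αL₀ΔT = (1.21×10⁻⁵)(29.4)(89.16) = 3.17×10⁻² m

ΔL = 31.7 mm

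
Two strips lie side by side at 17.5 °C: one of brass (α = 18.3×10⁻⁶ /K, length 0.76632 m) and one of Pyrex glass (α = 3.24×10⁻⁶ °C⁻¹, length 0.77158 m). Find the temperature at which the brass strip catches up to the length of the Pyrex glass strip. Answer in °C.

L₁(1 + α₁ΔT) = L₂(1 + α₂ΔT) ⇒ ΔT = (L₂ − L₁)/(α₁L₁ − α₂L₂)
L₂ − L₁ = 0.77158 − 0.76632 = 5.26×10⁻³ m
α₁L₁ − α₂L₂ = 18.3×10⁻⁶×0.76632 − 3.24×10⁻⁶×0.77158 = 1.15237368×10⁻⁵ m/K
ΔT = 5.26×10⁻³ / 1.15237368×10⁻⁵ = 456.449 K
T = 17.5 + 456.449 = 473.949 °C

T = 473.9 °C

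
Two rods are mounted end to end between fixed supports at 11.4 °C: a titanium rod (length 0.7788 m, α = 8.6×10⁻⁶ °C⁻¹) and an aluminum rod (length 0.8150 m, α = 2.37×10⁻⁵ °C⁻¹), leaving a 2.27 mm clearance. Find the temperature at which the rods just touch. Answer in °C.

Gap closes when ΔL₁ + ΔL₂ = 2.27 mm = 2.27×10⁻³ m
(α₁L₁ + α₂L₂)ΔT = g
α₁L₁ + α₂L₂ = 8.6×10⁻⁶×0.7788 + 2.37×10⁻⁵×0.8150 = 2.601318×10⁻⁵ m/K
ΔT = 2.27×10⁻³ / 2.601318×10⁻⁵ = 87.263 K
T = 11.4 + 87.263 = 98.663 °C

T = 98.7 °C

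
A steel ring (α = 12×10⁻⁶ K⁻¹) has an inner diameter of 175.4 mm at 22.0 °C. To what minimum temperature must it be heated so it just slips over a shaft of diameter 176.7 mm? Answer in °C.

Required Δd = 176.7 − 175.4 = 1.3 mm
Δd = αd₀ΔT ⇒ ΔT = Δd/(αd₀) = 1.3 / (12×10⁻⁶ × 175.4) = 617.64 K
T_min = 22.0 + 617.64 = 639.64 °C

T = 640 °C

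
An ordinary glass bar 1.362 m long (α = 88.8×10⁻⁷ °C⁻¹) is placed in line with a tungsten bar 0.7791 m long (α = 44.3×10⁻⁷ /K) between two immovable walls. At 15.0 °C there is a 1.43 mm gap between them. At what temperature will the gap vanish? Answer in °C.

T = 107 °C

α₁L₁ = 1.209456×10⁻⁵ m/K, α₂L₂ = 3.451413×10⁻⁶ m/K → total 1.5545973×10⁻⁵ m/K
ΔT = g/(α₁L₁+α₂L₂) = 1.43×10⁻³ / 1.5545973×10⁻⁵ = 91.99 K
T = 15.0 + 91.99 = 106.99 °C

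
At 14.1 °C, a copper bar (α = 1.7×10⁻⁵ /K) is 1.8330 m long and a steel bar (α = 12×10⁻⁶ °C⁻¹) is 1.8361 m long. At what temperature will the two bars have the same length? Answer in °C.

L₁(1 + α₁ΔT) = L₂(1 + α₂ΔT) ⇒ ΔT = (L₂ − L₁)/(α₁L₁ − α₂L₂)
L₂ − L₁ = 1.8361 − 1.8330 = 3.10×10⁻³ m
α₁L₁ − α₂L₂ = 1.7×10⁻⁵×1.8330 − 12×10⁻⁶×1.8361 = 9.1278×10⁻⁶ m/K
ΔT = 3.10×10⁻³ / 9.1278×10⁻⁶ = 339.622 K
T = 14.1 + 339.622 = 353.722 °C

T = 353.7 °C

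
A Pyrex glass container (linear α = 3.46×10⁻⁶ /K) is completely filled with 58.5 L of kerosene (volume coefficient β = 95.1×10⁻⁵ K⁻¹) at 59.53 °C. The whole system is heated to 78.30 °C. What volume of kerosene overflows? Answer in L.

The container also expands: β_container ≈ 3α = 1.038×10⁻⁵ /K
Net overflow = V₀(β_liq − 3α_cont)ΔT
β − 3α = 9.51×10⁻⁴ − 1.038×10⁻⁵ = 9.4062×10⁻⁴ /K; ΔT = 18.77 K
ΔV = 58.5 × 9.4062×10⁻⁴ × 18.77 = 1.03 L

1.03 L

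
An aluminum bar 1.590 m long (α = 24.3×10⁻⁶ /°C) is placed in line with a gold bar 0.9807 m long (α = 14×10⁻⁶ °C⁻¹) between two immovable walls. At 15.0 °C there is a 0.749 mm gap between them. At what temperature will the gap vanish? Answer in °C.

Gap closes when ΔL₁ + ΔL₂ = 0.749 mm = 7.49×10⁻⁴ m
(α₁L₁ + α₂L₂)ΔT = g
α₁L₁ + α₂L₂ = 24.3×10⁻⁶×1.590 + 14×10⁻⁶×0.9807 = 5.23668×10⁻⁵ m/K
ΔT = 7.49×10⁻⁴ / 5.23668×10⁻⁵ = 14.303 K
T = 15.0 + 14.303 = 29.303 °C

T = 29.3 °C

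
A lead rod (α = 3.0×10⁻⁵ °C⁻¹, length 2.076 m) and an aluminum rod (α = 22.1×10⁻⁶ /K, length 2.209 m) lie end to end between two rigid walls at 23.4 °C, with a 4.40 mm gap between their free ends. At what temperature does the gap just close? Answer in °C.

α₁L₁ = 6.228×10⁻⁵ m/K, α₂L₂ = 4.88189×10⁻⁵ m/K → total 1.110989×10⁻⁴ m/K
ΔT = g/(α₁L₁+α₂L₂) = 4.40×10⁻³ / 1.110989×10⁻⁴ = 39.604 K
T = 23.4 + 39.604 = 63.004 °C

T = 63.0 °C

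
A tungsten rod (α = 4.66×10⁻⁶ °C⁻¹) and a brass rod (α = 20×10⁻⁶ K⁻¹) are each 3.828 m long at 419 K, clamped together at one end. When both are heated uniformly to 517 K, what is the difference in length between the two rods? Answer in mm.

5.75 mm

ΔT = 98 K
tungsten: ΔL = 4.66×10⁻⁶ × 3.828 m × 98 = 1.7482×10⁻³ m = 1.7482 mm
brass: ΔL = 20×10⁻⁶ × 3.828 m × 98 = 7.5029×10⁻³ m = 7.5029 mm
difference = 7.5029 − 1.7482 = 5.7547 mm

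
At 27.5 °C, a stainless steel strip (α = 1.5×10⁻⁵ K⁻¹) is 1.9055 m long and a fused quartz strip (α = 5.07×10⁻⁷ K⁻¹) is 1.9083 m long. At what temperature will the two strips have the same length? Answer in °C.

Equal length when α₁L₁ΔT − α₂L₂ΔT = L₂ − L₁ = 2.80×10⁻³ m
α₁L₁ = 2.85825×10⁻⁵, α₂L₂ = 9.675081×10⁻⁷ → Δ(αL) = 2.76149919×10⁻⁵ m/K
ΔT = 2.80×10⁻³ / 2.76149919×10⁻⁵ = 101.394 K, so T = 27.5 + 101.394 = 128.894 °C

T = 128.9 °C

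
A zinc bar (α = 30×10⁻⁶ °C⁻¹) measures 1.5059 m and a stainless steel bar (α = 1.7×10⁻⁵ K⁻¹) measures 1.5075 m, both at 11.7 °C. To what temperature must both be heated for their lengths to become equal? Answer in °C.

T = 93.54 °C

L₁(1 + α₁ΔT) = L₂(1 + α₂ΔT) ⇒ ΔT = (L₂ − L₁)/(α₁L₁ − α₂L₂)
L₂ − L₁ = 1.5075 − 1.5059 = 1.60×10⁻³ m
α₁L₁ − α₂L₂ = 30×10⁻⁶×1.5059 − 1.7×10⁻⁵×1.5075 = 1.95495×10⁻⁵ m/K
ΔT = 1.60×10⁻³ / 1.95495×10⁻⁵ = 81.8435 K
T = 11.7 + 81.8435 = 93.5435 °C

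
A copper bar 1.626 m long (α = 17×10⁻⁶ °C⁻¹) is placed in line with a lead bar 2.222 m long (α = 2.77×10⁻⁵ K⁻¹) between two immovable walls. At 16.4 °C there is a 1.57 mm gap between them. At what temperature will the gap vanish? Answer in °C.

α₁L₁ = 2.7642×10⁻⁵ m/K, α₂L₂ = 6.15494×10⁻⁵ m/K → total 8.91914×10⁻⁵ m/K
ΔT = g/(α₁L₁+α₂L₂) = 1.57×10⁻³ / 8.91914×10⁻⁵ = 17.603 K
T = 16.4 + 17.603 = 34.003 °C

T = 34.0 °C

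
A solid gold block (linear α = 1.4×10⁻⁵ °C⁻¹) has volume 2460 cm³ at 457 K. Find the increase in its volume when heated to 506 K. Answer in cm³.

Isotropic solid: β ≈ 3α = 4.2×10⁻⁵ /K; ΔT = 49 K
ΔV = 3αV₀ΔT = 3(1.4×10⁻⁵)(2460)(49) = 5.06 cm³

ΔV = 5.06 cm³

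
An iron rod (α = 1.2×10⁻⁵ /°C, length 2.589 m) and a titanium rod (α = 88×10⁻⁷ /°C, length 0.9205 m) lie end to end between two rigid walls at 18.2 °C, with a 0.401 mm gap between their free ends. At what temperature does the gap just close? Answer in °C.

T = 28.4 °C

α₁L₁ = 3.1068×10⁻⁵ m/K, α₂L₂ = 8.1004×10⁻⁶ m/K → total 3.91684×10⁻⁵ m/K
ΔT = g/(α₁L₁+α₂L₂) = 4.01×10⁻⁴ / 3.91684×10⁻⁵ = 10.238 K
T = 18.2 + 10.238 = 28.438 °C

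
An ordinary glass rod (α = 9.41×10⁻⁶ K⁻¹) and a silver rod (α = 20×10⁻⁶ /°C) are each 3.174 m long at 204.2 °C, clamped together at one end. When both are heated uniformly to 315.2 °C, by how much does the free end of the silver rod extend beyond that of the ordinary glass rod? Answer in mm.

ΔT = 111.0 K
ordinary glass: ΔL = 9.41×10⁻⁶ × 3.174 m × 111.0 = 3.3153×10⁻³ m = 3.3153 mm
silver: ΔL = 20×10⁻⁶ × 3.174 m × 111.0 = 7.0463×10⁻³ m = 7.0463 mm
difference = 7.0463 − 3.3153 = 3.7310 mm

3.73 mm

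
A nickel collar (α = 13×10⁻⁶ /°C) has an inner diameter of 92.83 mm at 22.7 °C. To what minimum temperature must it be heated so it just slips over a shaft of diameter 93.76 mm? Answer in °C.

T = 793 °C

Required Δd = 93.76 − 92.83 = 0.93 mm
Δd = αd₀ΔT ⇒ ΔT = Δd/(αd₀) = 0.93 / (13×10⁻⁶ × 92.83) = 770.64 K
T_min = 22.7 + 770.64 = 793.34 °C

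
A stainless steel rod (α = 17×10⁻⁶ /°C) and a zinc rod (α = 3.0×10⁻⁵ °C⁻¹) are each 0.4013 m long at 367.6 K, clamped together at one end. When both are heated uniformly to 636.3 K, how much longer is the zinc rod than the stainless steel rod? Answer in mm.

ΔT = 268.7 K
stainless steel: ΔL = 17×10⁻⁶ × 0.4013 m × 268.7 = 1.8331×10⁻³ m = 1.8331 mm
zinc: ΔL = 3.0×10⁻⁵ × 0.4013 m × 268.7 = 3.2349×10⁻³ m = 3.2349 mm
difference = 3.2349 − 1.8331 = 1.4018 mm

1.40 mm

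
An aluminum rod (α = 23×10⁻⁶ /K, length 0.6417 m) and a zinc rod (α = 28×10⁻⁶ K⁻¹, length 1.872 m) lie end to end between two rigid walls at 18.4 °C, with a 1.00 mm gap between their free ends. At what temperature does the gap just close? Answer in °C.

Gap closes when ΔL₁ + ΔL₂ = 1.00 mm = 1.00×10⁻³ m
(α₁L₁ + α₂L₂)ΔT = g
α₁L₁ + α₂L₂ = 23×10⁻⁶×0.6417 + 28×10⁻⁶×1.872 = 6.71751×10⁻⁵ m/K
ΔT = 1.00×10⁻³ / 6.71751×10⁻⁵ = 14.886 K
T = 18.4 + 14.886 = 33.286 °C

T = 33.3 °C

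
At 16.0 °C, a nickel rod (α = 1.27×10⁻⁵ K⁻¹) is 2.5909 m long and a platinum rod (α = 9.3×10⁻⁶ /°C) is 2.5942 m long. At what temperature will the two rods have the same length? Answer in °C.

L₁(1 + α₁ΔT) = L₂(1 + α₂ΔT) ⇒ ΔT = (L₂ − L₁)/(α₁L₁ − α₂L₂)
L₂ − L₁ = 2.5942 − 2.5909 = 3.30×10⁻³ m
α₁L₁ − α₂L₂ = 1.27×10⁻⁵×2.5909 − 9.3×10⁻⁶×2.5942 = 8.77837×10⁻⁶ m/K
ΔT = 3.30×10⁻³ / 8.77837×10⁻⁶ = 375.924 K
T = 16.0 + 375.924 = 391.924 °C

T = 391.9 °C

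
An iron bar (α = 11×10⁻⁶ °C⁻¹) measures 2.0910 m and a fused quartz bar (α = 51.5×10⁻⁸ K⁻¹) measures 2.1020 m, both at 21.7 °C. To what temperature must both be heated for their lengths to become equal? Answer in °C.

T = 523.6 °C

Equal length when α₁L₁ΔT − α₂L₂ΔT = L₂ − L₁ = 1.10×10⁻² m
α₁L₁ = 2.3001×10⁻⁵, α₂L₂ = 1.08253×10⁻⁶ → Δ(αL) = 2.191847×10⁻⁵ m/K
ΔT = 1.10×10⁻² / 2.191847×10⁻⁵ = 501.860 K, so T = 21.7 + 501.860 = 523.560 °C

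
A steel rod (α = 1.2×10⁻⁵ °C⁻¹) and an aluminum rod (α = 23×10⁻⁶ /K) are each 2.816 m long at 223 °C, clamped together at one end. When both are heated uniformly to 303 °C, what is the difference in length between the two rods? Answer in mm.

2.48 mm

ΔT = 80 K
steel: ΔL = 1.2×10⁻⁵ × 2.816 m × 80 = 2.7034×10⁻³ m = 2.7034 mm
aluminum: ΔL = 23×10⁻⁶ × 2.816 m × 80 = 5.1814×10⁻³ m = 5.1814 mm
difference = 5.1814 − 2.7034 = 2.4780 mm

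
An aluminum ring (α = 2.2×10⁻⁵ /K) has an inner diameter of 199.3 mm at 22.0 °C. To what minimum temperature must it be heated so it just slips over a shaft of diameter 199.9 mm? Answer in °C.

T = 159 °C

Required Δd = 199.9 − 199.3 = 0.6 mm
Δd = αd₀ΔT ⇒ ΔT = Δd/(αd₀) = 0.6 / (2.2×10⁻⁵ × 199.3) = 136.84 K
T_min = 22.0 + 136.84 = 158.84 °C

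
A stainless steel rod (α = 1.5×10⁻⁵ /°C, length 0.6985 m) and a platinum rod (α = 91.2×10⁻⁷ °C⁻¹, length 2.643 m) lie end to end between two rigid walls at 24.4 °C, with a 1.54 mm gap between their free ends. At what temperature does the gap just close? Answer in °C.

α₁L₁ = 1.04775×10⁻⁵ m/K, α₂L₂ = 2.410416×10⁻⁵ m/K → total 3.458166×10⁻⁵ m/K
ΔT = g/(α₁L₁+α₂L₂) = 1.54×10⁻³ / 3.458166×10⁻⁵ = 44.532 K
T = 24.4 + 44.532 = 68.932 °C

T = 68.9 °C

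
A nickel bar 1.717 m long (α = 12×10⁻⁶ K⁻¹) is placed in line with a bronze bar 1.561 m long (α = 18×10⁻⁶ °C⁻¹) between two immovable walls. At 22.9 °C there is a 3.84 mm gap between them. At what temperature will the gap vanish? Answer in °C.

T = 102 °C

α₁L₁ = 2.0604×10⁻⁵ m/K, α₂L₂ = 2.8098×10⁻⁵ m/K → total 4.8702×10⁻⁵ m/K
ΔT = g/(α₁L₁+α₂L₂) = 3.84×10⁻³ / 4.8702×10⁻⁵ = 78.85 K
T = 22.9 + 78.85 = 101.75 °C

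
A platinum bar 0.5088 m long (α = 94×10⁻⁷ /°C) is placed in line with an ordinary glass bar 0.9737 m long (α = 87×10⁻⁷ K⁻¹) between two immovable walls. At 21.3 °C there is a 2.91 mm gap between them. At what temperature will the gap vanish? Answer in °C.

T = 241 °C

Gap closes when ΔL₁ + ΔL₂ = 2.91 mm = 2.91×10⁻³ m
(α₁L₁ + α₂L₂)ΔT = g
α₁L₁ + α₂L₂ = 94×10⁻⁷×0.5088 + 87×10⁻⁷×0.9737 = 1.325391×10⁻⁵ m/K
ΔT = 2.91×10⁻³ / 1.325391×10⁻⁵ = 219.56 K
T = 21.3 + 219.56 = 240.86 °C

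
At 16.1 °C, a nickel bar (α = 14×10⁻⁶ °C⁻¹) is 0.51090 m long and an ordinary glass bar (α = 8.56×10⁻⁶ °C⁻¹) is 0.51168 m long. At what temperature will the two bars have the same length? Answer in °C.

L₁(1 + α₁ΔT) = L₂(1 + α₂ΔT) ⇒ ΔT = (L₂ − L₁)/(α₁L₁ − α₂L₂)
L₂ − L₁ = 0.51168 − 0.51090 = 7.80×10⁻⁴ m
α₁L₁ − α₂L₂ = 14×10⁻⁶×0.51090 − 8.56×10⁻⁶×0.51168 = 2.7726192×10⁻⁶ m/K
ΔT = 7.80×10⁻⁴ / 2.7726192×10⁻⁶ = 281.322 K
T = 16.1 + 281.322 = 297.422 °C

T = 297.4 °C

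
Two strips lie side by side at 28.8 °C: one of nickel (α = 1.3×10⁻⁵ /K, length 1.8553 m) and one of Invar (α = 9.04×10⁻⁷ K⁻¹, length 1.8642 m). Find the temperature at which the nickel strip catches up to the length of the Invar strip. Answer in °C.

T = 425.5 °C

L₁(1 + α₁ΔT) = L₂(1 + α₂ΔT) ⇒ ΔT = (L₂ − L₁)/(α₁L₁ − α₂L₂)
L₂ − L₁ = 1.8642 − 1.8553 = 8.90×10⁻³ m
α₁L₁ − α₂L₂ = 1.3×10⁻⁵×1.8553 − 9.04×10⁻⁷×1.8642 = 2.24336632×10⁻⁵ m/K
ΔT = 8.90×10⁻³ / 2.24336632×10⁻⁵ = 396.725 K
T = 28.8 + 396.725 = 425.525 °C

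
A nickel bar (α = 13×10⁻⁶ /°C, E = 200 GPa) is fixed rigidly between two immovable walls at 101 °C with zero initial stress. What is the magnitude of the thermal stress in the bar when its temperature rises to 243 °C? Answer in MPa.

Fully constrained: the free strain ε = αΔT is blocked, so σ = Eε = EαΔT.
|ΔT| = 142 K
σ = 200×10⁹ × 13×10⁻⁶ × 142 = 3.69×10⁸ Pa

σ = 369 MPa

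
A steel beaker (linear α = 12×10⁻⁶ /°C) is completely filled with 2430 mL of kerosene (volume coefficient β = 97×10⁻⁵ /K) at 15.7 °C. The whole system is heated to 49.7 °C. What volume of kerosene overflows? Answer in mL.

The beaker also expands: β_container ≈ 3α = 3.6×10⁻⁵ /K
Net overflow = V₀(β_liq − 3α_cont)ΔT
β − 3α = 9.70×10⁻⁴ − 3.6×10⁻⁵ = 9.34×10⁻⁴ /K; ΔT = 34.0 K
ΔV = 2430 × 9.34×10⁻⁴ × 34.0 = 77.2 mL

77.2 mL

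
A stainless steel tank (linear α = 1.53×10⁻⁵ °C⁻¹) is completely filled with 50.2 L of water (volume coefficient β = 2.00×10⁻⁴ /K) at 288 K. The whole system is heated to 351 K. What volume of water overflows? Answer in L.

The tank also expands: β_container ≈ 3α = 4.59×10⁻⁵ /K
Net overflow = V₀(β_liq − 3α_cont)ΔT
β − 3α = 2.00×10⁻⁴ − 4.59×10⁻⁵ = 1.541×10⁻⁴ /K; ΔT = 63 K
ΔV = 50.2 × 1.541×10⁻⁴ × 63 = 0.487 L

0.487 L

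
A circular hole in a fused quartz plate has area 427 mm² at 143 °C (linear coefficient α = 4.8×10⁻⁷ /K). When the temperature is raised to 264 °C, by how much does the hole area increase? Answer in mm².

Area coefficient ≈ 2α; |ΔT| = 121 K
ΔA = 2αA₀ΔT = 2(4.8×10⁻⁷)(427)(121) = 0.0496 mm²

ΔA = 0.0496 mm²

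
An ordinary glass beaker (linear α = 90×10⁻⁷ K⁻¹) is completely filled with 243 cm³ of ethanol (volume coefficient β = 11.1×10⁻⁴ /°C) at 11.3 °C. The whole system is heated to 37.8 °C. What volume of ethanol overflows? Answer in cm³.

6.97 cm³

The beaker also expands: β_container ≈ 3α = 2.7×10⁻⁵ /K
Net overflow = V₀(β_liq − 3α_cont)ΔT
β − 3α = 1.11×10⁻³ − 2.7×10⁻⁵ = 1.083×10⁻³ /K; ΔT = 26.5 K
ΔV = 243 × 1.083×10⁻³ × 26.5 = 6.97 cm³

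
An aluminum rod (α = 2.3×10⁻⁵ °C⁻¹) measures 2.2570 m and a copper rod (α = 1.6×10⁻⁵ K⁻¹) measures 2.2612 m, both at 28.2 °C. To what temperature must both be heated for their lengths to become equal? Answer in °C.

L₁(1 + α₁ΔT) = L₂(1 + α₂ΔT) ⇒ ΔT = (L₂ − L₁)/(α₁L₁ − α₂L₂)
L₂ − L₁ = 2.2612 − 2.2570 = 4.20×10⁻³ m
α₁L₁ − α₂L₂ = 2.3×10⁻⁵×2.2570 − 1.6×10⁻⁵×2.2612 = 1.57318×10⁻⁵ m/K
ΔT = 4.20×10⁻³ / 1.57318×10⁻⁵ = 266.975 K
T = 28.2 + 266.975 = 295.175 °C

T = 295.2 °C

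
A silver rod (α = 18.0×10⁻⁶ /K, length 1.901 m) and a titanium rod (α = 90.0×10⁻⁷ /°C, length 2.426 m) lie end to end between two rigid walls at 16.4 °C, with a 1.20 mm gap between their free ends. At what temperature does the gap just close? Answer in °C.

T = 37.8 °C

α₁L₁ = 3.4218×10⁻⁵ m/K, α₂L₂ = 2.1834×10⁻⁵ m/K → total 5.6052×10⁻⁵ m/K
ΔT = g/(α₁L₁+α₂L₂) = 1.20×10⁻³ / 5.6052×10⁻⁵ = 21.409 K
T = 16.4 + 21.409 = 37.809 °C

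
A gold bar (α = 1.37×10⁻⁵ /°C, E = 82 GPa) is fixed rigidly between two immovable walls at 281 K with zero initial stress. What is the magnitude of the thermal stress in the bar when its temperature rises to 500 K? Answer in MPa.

σ = 246 MPa

Fully constrained: the free strain ε = αΔT is blocked, so σ = Eε = EαΔT.
|ΔT| = 219 K
σ = 82.0×10⁹ × 1.37×10⁻⁵ × 219 = 2.46×10⁸ Pa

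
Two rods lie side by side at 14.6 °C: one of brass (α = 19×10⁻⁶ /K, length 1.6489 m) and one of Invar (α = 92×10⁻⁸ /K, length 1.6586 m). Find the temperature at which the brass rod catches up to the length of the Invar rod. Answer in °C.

L₁(1 + α₁ΔT) = L₂(1 + α₂ΔT) ⇒ ΔT = (L₂ − L₁)/(α₁L₁ − α₂L₂)
L₂ − L₁ = 1.6586 − 1.6489 = 9.70×10⁻³ m
α₁L₁ − α₂L₂ = 19×10⁻⁶×1.6489 − 92×10⁻⁸×1.6586 = 2.9803188×10⁻⁵ m/K
ΔT = 9.70×10⁻³ / 2.9803188×10⁻⁵ = 325.469 K
T = 14.6 + 325.469 = 340.069 °C

T = 340.1 °C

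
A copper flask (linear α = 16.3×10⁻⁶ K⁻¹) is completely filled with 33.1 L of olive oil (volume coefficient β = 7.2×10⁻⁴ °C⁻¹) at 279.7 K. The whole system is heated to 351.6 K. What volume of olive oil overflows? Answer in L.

The flask also expands: β_container ≈ 3α = 4.89×10⁻⁵ /K
Net overflow = V₀(β_liq − 3α_cont)ΔT
β − 3α = 7.20×10⁻⁴ − 4.89×10⁻⁵ = 6.711×10⁻⁴ /K; ΔT = 71.9 K
ΔV = 33.1 × 6.711×10⁻⁴ × 71.9 = 1.60 L

1.60 L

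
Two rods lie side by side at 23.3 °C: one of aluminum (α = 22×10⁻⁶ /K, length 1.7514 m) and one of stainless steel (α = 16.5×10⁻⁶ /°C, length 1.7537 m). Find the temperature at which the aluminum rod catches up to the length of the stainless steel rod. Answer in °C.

T = 263.0 °C

Equal length when α₁L₁ΔT − α₂L₂ΔT = L₂ − L₁ = 2.30×10⁻³ m
α₁L₁ = 3.85308×10⁻⁵, α₂L₂ = 2.893605×10⁻⁵ → Δ(αL) = 9.59475×10⁻⁶ m/K
ΔT = 2.30×10⁻³ / 9.59475×10⁻⁶ = 239.714 K, so T = 23.3 + 239.714 = 263.014 °C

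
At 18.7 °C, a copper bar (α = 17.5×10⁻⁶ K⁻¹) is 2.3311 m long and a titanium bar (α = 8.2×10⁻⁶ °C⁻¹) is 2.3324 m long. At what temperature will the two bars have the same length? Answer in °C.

Equal length when α₁L₁ΔT − α₂L₂ΔT = L₂ − L₁ = 1.30×10⁻³ m
α₁L₁ = 4.079425×10⁻⁵, α₂L₂ = 1.912568×10⁻⁵ → Δ(αL) = 2.166857×10⁻⁵ m/K
ΔT = 1.30×10⁻³ / 2.166857×10⁻⁵ = 59.9947 K, so T = 18.7 + 59.9947 = 78.6947 °C

T = 78.69 °C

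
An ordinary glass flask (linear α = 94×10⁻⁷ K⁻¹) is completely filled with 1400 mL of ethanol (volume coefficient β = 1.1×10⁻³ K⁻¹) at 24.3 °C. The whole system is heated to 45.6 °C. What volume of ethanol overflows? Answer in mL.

The flask also expands: β_container ≈ 3α = 2.82×10⁻⁵ /K
Net overflow = V₀(β_liq − 3α_cont)ΔT
β − 3α = 1.10×10⁻³ − 2.82×10⁻⁵ = 1.0718×10⁻³ /K; ΔT = 21.3 K
ΔV = 1400 × 1.0718×10⁻³ × 21.3 = 32.0 mL

32.0 mL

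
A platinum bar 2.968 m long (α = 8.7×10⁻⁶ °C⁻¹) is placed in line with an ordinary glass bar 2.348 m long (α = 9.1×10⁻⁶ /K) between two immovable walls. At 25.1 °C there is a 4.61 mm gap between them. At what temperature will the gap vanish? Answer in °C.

Gap closes when ΔL₁ + ΔL₂ = 4.61 mm = 4.61×10⁻³ m
(α₁L₁ + α₂L₂)ΔT = g
α₁L₁ + α₂L₂ = 8.7×10⁻⁶×2.968 + 9.1×10⁻⁶×2.348 = 4.71884×10⁻⁵ m/K
ΔT = 4.61×10⁻³ / 4.71884×10⁻⁵ = 97.69 K
T = 25.1 + 97.69 = 122.79 °C

T = 123 °C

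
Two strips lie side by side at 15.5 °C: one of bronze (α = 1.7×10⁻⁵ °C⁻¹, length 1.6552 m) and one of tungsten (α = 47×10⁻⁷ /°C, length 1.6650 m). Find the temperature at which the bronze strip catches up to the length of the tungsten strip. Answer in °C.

T = 498.0 °C

Equal length when α₁L₁ΔT − α₂L₂ΔT = L₂ − L₁ = 9.80×10⁻³ m
α₁L₁ = 2.81384×10⁻⁵, α₂L₂ = 7.8255×10⁻⁶ → Δ(αL) = 2.03129×10⁻⁵ m/K
ΔT = 9.80×10⁻³ / 2.03129×10⁻⁵ = 482.452 K, so T = 15.5 + 482.452 = 497.952 °C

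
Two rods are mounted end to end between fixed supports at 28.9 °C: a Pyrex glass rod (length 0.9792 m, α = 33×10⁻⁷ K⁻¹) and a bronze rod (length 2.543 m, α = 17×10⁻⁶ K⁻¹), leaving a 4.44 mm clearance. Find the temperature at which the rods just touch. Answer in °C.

α₁L₁ = 3.23136×10⁻⁶ m/K, α₂L₂ = 4.3231×10⁻⁵ m/K → total 4.646236×10⁻⁵ m/K
ΔT = g/(α₁L₁+α₂L₂) = 4.44×10⁻³ / 4.646236×10⁻⁵ = 95.56 K
T = 28.9 + 95.56 = 124.46 °C

T = 124 °C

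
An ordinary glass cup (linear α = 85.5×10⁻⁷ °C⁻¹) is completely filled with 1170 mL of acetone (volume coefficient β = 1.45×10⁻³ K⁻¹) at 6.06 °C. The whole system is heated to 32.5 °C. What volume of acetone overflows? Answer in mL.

44.1 mL

The cup also expands: β_container ≈ 3α = 2.565×10⁻⁵ /K
Net overflow = V₀(β_liq − 3α_cont)ΔT
β − 3α = 1.45×10⁻³ − 2.565×10⁻⁵ = 1.42435×10⁻³ /K; ΔT = 26.44 K
ΔV = 1170 × 1.42435×10⁻³ × 26.44 = 44.1 mL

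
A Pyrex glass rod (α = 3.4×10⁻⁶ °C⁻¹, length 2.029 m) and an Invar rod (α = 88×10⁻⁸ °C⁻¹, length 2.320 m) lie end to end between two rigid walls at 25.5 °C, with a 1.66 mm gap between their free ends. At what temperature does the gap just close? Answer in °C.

T = 211 °C

α₁L₁ = 6.8986×10⁻⁶ m/K, α₂L₂ = 2.0416×10⁻⁶ m/K → total 8.9402×10⁻⁶ m/K
ΔT = g/(α₁L₁+α₂L₂) = 1.66×10⁻³ / 8.9402×10⁻⁶ = 185.68 K
T = 25.5 + 185.68 = 211.18 °C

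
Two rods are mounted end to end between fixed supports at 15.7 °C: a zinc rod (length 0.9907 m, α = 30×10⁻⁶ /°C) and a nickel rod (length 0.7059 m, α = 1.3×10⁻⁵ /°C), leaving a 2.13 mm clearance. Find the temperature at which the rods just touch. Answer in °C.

α₁L₁ = 2.9721×10⁻⁵ m/K, α₂L₂ = 9.1767×10⁻⁶ m/K → total 3.88977×10⁻⁵ m/K
ΔT = g/(α₁L₁+α₂L₂) = 2.13×10⁻³ / 3.88977×10⁻⁵ = 54.759 K
T = 15.7 + 54.759 = 70.459 °C

T = 70.5 °C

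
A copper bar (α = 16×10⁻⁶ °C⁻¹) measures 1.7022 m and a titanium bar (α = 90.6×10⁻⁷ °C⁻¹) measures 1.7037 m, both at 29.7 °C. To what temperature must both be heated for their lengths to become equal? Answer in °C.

L₁(1 + α₁ΔT) = L₂(1 + α₂ΔT) ⇒ ΔT = (L₂ − L₁)/(α₁L₁ − α₂L₂)
L₂ − L₁ = 1.7037 − 1.7022 = 1.50×10⁻³ m
α₁L₁ − α₂L₂ = 16×10⁻⁶×1.7022 − 90.6×10⁻⁷×1.7037 = 1.1799678×10⁻⁵ m/K
ΔT = 1.50×10⁻³ / 1.1799678×10⁻⁵ = 127.122 K
T = 29.7 + 127.122 = 156.822 °C

T = 156.8 °C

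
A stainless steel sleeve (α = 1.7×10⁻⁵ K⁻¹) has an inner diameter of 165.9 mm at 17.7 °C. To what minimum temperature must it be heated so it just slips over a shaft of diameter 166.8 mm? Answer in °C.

T = 337 °C

Required Δd = 166.8 − 165.9 = 0.9 mm
Δd = αd₀ΔT ⇒ ΔT = Δd/(αd₀) = 0.9 / (1.7×10⁻⁵ × 165.9) = 319.11 K
T_min = 17.7 + 319.11 = 336.81 °C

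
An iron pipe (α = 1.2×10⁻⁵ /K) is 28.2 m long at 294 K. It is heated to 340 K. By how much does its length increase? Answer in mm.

|ΔT| = |340 − 294| = 46 K
ΔL = αL₀ΔT = (1.2×10⁻⁵)(28.2)(46) = 1.56×10⁻² m

ΔL = 15.6 mm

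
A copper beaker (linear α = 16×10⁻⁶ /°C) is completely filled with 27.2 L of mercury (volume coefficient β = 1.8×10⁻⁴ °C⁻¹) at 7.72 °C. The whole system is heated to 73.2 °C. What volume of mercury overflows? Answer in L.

0.235 L

The beaker also expands: β_container ≈ 3α = 4.8×10⁻⁵ /K
Net overflow = V₀(β_liq − 3α_cont)ΔT
β − 3α = 1.80×10⁻⁴ − 4.8×10⁻⁵ = 1.32×10⁻⁴ /K; ΔT = 65.48 K
ΔV = 27.2 × 1.32×10⁻⁴ × 65.48 = 0.235 L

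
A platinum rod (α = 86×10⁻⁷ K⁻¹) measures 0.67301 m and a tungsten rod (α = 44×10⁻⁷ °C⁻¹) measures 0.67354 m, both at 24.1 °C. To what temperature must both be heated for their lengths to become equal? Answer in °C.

L₁(1 + α₁ΔT) = L₂(1 + α₂ΔT) ⇒ ΔT = (L₂ − L₁)/(α₁L₁ − α₂L₂)
L₂ − L₁ = 0.67354 − 0.67301 = 5.30×10⁻⁴ m
α₁L₁ − α₂L₂ = 86×10⁻⁷×0.67301 − 44×10⁻⁷×0.67354 = 2.82431×10⁻⁶ m/K
ΔT = 5.30×10⁻⁴ / 2.82431×10⁻⁶ = 187.656 K
T = 24.1 + 187.656 = 211.756 °C

T = 211.8 °C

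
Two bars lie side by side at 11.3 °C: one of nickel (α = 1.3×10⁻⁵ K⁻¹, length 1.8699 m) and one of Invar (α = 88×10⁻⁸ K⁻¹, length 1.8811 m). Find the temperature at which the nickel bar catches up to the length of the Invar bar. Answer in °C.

L₁(1 + α₁ΔT) = L₂(1 + α₂ΔT) ⇒ ΔT = (L₂ − L₁)/(α₁L₁ − α₂L₂)
L₂ − L₁ = 1.8811 − 1.8699 = 1.12×10⁻² m
α₁L₁ − α₂L₂ = 1.3×10⁻⁵×1.8699 − 88×10⁻⁸×1.8811 = 2.2653332×10⁻⁵ m/K
ΔT = 1.12×10⁻² / 2.2653332×10⁻⁵ = 494.409 K
T = 11.3 + 494.409 = 505.709 °C

T = 505.7 °C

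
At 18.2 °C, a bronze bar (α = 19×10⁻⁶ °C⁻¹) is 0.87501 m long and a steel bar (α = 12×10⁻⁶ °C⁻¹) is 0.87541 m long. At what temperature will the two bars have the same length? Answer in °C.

Equal length when α₁L₁ΔT − α₂L₂ΔT = L₂ − L₁ = 4.00×10⁻⁴ m
α₁L₁ = 1.662519×10⁻⁵, α₂L₂ = 1.050492×10⁻⁵ → Δ(αL) = 6.12027×10⁻⁶ m/K
ΔT = 4.00×10⁻⁴ / 6.12027×10⁻⁶ = 65.3566 K, so T = 18.2 + 65.3566 = 83.5566 °C

T = 83.56 °C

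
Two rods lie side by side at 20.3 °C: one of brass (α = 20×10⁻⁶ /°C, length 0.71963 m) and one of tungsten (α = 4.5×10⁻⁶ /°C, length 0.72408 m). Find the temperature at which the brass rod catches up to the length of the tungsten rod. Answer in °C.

T = 420.0 °C

L₁(1 + α₁ΔT) = L₂(1 + α₂ΔT) ⇒ ΔT = (L₂ − L₁)/(α₁L₁ − α₂L₂)
L₂ − L₁ = 0.72408 − 0.71963 = 4.45×10⁻³ m
α₁L₁ − α₂L₂ = 20×10⁻⁶×0.71963 − 4.5×10⁻⁶×0.72408 = 1.113424×10⁻⁵ m/K
ΔT = 4.45×10⁻³ / 1.113424×10⁻⁵ = 399.668 K
T = 20.3 + 399.668 = 419.968 °C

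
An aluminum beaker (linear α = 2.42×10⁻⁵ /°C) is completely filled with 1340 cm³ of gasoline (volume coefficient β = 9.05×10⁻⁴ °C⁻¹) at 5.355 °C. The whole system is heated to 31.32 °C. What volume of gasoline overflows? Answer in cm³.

The beaker also expands: β_container ≈ 3α = 7.26×10⁻⁵ /K
Net overflow = V₀(β_liq − 3α_cont)ΔT
β − 3α = 9.05×10⁻⁴ − 7.26×10⁻⁵ = 8.324×10⁻⁴ /K; ΔT = 25.965 K
ΔV = 1340 × 8.324×10⁻⁴ × 25.965 = 29.0 cm³

29.0 cm³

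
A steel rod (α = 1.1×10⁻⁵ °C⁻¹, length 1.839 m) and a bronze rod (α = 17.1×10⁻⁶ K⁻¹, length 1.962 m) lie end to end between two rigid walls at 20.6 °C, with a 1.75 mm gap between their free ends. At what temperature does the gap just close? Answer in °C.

T = 53.1 °C

α₁L₁ = 2.0229×10⁻⁵ m/K, α₂L₂ = 3.35502×10⁻⁵ m/K → total 5.37792×10⁻⁵ m/K
ΔT = g/(α₁L₁+α₂L₂) = 1.75×10⁻³ / 5.37792×10⁻⁵ = 32.540 K
T = 20.6 + 32.540 = 53.140 °C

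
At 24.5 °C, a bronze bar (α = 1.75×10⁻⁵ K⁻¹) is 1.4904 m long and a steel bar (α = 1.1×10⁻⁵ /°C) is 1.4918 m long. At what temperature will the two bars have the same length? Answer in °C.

Equal length when α₁L₁ΔT − α₂L₂ΔT = L₂ − L₁ = 1.40×10⁻³ m
α₁L₁ = 2.6082×10⁻⁵, α₂L₂ = 1.64098×10⁻⁵ → Δ(αL) = 9.6722×10⁻⁶ m/K
ΔT = 1.40×10⁻³ / 9.6722×10⁻⁶ = 144.745 K, so T = 24.5 + 144.745 = 169.245 °C

T = 169.2 °C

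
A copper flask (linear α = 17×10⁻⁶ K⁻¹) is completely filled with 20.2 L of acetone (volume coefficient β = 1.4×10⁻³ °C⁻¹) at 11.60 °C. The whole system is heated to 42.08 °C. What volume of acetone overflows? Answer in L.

0.831 L

The flask also expands: β_container ≈ 3α = 5.1×10⁻⁵ /K
Net overflow = V₀(β_liq − 3α_cont)ΔT
β − 3α = 1.40×10⁻³ − 5.1×10⁻⁵ = 1.349×10⁻³ /K; ΔT = 30.48 K
ΔV = 20.2 × 1.349×10⁻³ × 30.48 = 0.831 L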